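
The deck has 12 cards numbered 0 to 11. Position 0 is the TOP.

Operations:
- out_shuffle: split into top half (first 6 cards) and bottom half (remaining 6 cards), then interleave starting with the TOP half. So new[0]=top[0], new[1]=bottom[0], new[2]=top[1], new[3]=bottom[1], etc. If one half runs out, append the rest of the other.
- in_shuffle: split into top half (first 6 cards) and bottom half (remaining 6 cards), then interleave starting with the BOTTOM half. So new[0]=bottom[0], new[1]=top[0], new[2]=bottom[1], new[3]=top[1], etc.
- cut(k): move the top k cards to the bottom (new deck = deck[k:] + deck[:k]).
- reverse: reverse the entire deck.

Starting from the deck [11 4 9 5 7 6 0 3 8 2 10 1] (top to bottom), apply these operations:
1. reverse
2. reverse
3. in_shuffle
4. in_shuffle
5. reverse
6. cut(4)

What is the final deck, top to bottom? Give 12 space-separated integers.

Answer: 4 7 3 10 11 5 0 2 9 6 8 1

Derivation:
After op 1 (reverse): [1 10 2 8 3 0 6 7 5 9 4 11]
After op 2 (reverse): [11 4 9 5 7 6 0 3 8 2 10 1]
After op 3 (in_shuffle): [0 11 3 4 8 9 2 5 10 7 1 6]
After op 4 (in_shuffle): [2 0 5 11 10 3 7 4 1 8 6 9]
After op 5 (reverse): [9 6 8 1 4 7 3 10 11 5 0 2]
After op 6 (cut(4)): [4 7 3 10 11 5 0 2 9 6 8 1]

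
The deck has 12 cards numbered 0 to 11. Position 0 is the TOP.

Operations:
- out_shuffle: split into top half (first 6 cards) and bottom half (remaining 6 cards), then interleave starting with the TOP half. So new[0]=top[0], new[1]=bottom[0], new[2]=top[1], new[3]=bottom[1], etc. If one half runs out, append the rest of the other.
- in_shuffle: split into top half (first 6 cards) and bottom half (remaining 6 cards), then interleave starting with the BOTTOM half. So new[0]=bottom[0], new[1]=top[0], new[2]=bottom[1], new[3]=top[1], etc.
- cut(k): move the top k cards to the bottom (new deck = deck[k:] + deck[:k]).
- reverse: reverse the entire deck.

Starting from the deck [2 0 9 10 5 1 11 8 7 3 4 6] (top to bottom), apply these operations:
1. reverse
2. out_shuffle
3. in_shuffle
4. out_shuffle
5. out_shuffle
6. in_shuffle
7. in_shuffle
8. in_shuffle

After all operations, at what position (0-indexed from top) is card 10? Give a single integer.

After op 1 (reverse): [6 4 3 7 8 11 1 5 10 9 0 2]
After op 2 (out_shuffle): [6 1 4 5 3 10 7 9 8 0 11 2]
After op 3 (in_shuffle): [7 6 9 1 8 4 0 5 11 3 2 10]
After op 4 (out_shuffle): [7 0 6 5 9 11 1 3 8 2 4 10]
After op 5 (out_shuffle): [7 1 0 3 6 8 5 2 9 4 11 10]
After op 6 (in_shuffle): [5 7 2 1 9 0 4 3 11 6 10 8]
After op 7 (in_shuffle): [4 5 3 7 11 2 6 1 10 9 8 0]
After op 8 (in_shuffle): [6 4 1 5 10 3 9 7 8 11 0 2]
Card 10 is at position 4.

Answer: 4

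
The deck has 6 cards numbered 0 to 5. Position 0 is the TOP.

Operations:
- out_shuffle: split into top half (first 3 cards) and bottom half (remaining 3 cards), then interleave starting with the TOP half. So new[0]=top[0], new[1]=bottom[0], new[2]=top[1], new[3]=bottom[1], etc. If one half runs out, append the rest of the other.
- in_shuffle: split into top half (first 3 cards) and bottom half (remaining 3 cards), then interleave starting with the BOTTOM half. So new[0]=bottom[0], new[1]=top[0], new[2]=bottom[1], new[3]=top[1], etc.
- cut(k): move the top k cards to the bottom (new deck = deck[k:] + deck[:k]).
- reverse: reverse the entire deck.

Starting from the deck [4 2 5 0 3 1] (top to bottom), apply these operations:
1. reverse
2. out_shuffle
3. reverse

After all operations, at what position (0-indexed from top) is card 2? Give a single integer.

After op 1 (reverse): [1 3 0 5 2 4]
After op 2 (out_shuffle): [1 5 3 2 0 4]
After op 3 (reverse): [4 0 2 3 5 1]
Card 2 is at position 2.

Answer: 2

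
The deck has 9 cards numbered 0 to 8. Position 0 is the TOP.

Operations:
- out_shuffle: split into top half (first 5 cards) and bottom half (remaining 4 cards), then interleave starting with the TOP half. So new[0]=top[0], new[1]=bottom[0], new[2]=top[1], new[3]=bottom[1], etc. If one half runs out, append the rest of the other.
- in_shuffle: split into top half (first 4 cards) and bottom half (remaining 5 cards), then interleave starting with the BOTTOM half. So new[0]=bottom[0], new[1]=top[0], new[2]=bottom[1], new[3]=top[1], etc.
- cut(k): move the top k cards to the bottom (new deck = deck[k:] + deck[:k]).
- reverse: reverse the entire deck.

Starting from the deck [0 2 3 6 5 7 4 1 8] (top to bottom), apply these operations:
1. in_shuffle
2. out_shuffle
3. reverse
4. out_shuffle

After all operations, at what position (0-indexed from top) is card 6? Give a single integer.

After op 1 (in_shuffle): [5 0 7 2 4 3 1 6 8]
After op 2 (out_shuffle): [5 3 0 1 7 6 2 8 4]
After op 3 (reverse): [4 8 2 6 7 1 0 3 5]
After op 4 (out_shuffle): [4 1 8 0 2 3 6 5 7]
Card 6 is at position 6.

Answer: 6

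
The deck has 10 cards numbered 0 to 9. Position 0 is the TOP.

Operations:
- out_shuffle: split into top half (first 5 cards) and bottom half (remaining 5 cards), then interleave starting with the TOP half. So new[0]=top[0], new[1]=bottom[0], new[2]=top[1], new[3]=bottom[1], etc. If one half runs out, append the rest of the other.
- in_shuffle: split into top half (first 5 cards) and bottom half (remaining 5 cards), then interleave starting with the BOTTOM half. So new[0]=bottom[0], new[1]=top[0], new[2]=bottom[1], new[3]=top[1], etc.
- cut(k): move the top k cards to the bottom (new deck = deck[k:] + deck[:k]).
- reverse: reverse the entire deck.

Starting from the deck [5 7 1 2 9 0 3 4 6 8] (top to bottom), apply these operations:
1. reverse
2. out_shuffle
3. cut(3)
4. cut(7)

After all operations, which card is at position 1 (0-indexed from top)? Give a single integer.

After op 1 (reverse): [8 6 4 3 0 9 2 1 7 5]
After op 2 (out_shuffle): [8 9 6 2 4 1 3 7 0 5]
After op 3 (cut(3)): [2 4 1 3 7 0 5 8 9 6]
After op 4 (cut(7)): [8 9 6 2 4 1 3 7 0 5]
Position 1: card 9.

Answer: 9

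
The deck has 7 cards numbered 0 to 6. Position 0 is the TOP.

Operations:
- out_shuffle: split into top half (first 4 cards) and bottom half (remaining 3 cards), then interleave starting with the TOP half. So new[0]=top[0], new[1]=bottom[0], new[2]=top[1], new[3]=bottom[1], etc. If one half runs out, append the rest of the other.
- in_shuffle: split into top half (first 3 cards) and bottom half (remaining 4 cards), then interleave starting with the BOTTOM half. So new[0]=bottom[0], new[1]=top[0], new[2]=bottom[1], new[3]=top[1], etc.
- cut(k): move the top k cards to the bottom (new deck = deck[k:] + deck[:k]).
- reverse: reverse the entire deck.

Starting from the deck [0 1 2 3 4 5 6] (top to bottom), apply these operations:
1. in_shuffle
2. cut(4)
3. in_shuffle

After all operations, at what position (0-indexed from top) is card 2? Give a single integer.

After op 1 (in_shuffle): [3 0 4 1 5 2 6]
After op 2 (cut(4)): [5 2 6 3 0 4 1]
After op 3 (in_shuffle): [3 5 0 2 4 6 1]
Card 2 is at position 3.

Answer: 3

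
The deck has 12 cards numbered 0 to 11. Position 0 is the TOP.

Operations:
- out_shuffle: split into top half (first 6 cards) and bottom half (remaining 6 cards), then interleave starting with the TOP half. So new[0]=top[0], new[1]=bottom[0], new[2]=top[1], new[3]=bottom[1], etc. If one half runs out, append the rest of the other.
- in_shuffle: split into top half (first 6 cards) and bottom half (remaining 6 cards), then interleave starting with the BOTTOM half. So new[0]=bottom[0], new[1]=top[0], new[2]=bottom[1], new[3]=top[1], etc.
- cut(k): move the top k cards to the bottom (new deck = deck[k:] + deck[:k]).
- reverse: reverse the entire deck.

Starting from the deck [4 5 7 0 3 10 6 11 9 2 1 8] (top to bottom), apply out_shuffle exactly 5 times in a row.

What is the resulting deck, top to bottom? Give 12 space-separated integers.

After op 1 (out_shuffle): [4 6 5 11 7 9 0 2 3 1 10 8]
After op 2 (out_shuffle): [4 0 6 2 5 3 11 1 7 10 9 8]
After op 3 (out_shuffle): [4 11 0 1 6 7 2 10 5 9 3 8]
After op 4 (out_shuffle): [4 2 11 10 0 5 1 9 6 3 7 8]
After op 5 (out_shuffle): [4 1 2 9 11 6 10 3 0 7 5 8]

Answer: 4 1 2 9 11 6 10 3 0 7 5 8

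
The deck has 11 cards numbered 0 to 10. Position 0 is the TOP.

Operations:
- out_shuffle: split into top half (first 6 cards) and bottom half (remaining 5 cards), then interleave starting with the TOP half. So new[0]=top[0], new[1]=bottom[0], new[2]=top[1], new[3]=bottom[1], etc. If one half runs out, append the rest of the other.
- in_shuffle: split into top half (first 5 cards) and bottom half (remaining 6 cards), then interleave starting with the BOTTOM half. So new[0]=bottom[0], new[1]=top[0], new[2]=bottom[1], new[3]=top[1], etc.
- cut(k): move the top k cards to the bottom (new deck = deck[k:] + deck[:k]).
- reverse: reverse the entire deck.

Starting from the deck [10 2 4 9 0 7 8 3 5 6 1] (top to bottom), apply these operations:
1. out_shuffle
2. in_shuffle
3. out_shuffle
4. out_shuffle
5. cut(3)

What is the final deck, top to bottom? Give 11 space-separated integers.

After op 1 (out_shuffle): [10 8 2 3 4 5 9 6 0 1 7]
After op 2 (in_shuffle): [5 10 9 8 6 2 0 3 1 4 7]
After op 3 (out_shuffle): [5 0 10 3 9 1 8 4 6 7 2]
After op 4 (out_shuffle): [5 8 0 4 10 6 3 7 9 2 1]
After op 5 (cut(3)): [4 10 6 3 7 9 2 1 5 8 0]

Answer: 4 10 6 3 7 9 2 1 5 8 0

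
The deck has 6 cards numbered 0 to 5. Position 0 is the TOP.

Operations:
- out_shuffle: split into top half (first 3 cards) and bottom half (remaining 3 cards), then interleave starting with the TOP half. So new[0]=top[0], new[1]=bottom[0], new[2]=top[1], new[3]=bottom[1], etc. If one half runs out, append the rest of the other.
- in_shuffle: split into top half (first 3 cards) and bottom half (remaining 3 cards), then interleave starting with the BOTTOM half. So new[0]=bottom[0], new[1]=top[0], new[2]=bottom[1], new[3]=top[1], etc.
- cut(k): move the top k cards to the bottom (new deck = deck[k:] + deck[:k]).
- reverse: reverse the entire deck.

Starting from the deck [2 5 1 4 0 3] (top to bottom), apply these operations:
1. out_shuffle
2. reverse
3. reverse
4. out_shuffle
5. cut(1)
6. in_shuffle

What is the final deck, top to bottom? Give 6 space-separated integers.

After op 1 (out_shuffle): [2 4 5 0 1 3]
After op 2 (reverse): [3 1 0 5 4 2]
After op 3 (reverse): [2 4 5 0 1 3]
After op 4 (out_shuffle): [2 0 4 1 5 3]
After op 5 (cut(1)): [0 4 1 5 3 2]
After op 6 (in_shuffle): [5 0 3 4 2 1]

Answer: 5 0 3 4 2 1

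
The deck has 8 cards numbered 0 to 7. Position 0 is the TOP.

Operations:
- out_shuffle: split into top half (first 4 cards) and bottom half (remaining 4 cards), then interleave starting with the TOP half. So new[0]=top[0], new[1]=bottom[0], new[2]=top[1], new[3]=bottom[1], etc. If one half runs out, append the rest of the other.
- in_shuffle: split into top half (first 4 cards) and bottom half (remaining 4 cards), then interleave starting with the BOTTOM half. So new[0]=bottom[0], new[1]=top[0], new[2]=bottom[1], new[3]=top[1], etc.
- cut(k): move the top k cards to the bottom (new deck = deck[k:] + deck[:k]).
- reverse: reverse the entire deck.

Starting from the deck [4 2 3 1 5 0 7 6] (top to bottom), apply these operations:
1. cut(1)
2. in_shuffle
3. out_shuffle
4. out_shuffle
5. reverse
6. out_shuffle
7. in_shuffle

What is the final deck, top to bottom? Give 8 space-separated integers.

After op 1 (cut(1)): [2 3 1 5 0 7 6 4]
After op 2 (in_shuffle): [0 2 7 3 6 1 4 5]
After op 3 (out_shuffle): [0 6 2 1 7 4 3 5]
After op 4 (out_shuffle): [0 7 6 4 2 3 1 5]
After op 5 (reverse): [5 1 3 2 4 6 7 0]
After op 6 (out_shuffle): [5 4 1 6 3 7 2 0]
After op 7 (in_shuffle): [3 5 7 4 2 1 0 6]

Answer: 3 5 7 4 2 1 0 6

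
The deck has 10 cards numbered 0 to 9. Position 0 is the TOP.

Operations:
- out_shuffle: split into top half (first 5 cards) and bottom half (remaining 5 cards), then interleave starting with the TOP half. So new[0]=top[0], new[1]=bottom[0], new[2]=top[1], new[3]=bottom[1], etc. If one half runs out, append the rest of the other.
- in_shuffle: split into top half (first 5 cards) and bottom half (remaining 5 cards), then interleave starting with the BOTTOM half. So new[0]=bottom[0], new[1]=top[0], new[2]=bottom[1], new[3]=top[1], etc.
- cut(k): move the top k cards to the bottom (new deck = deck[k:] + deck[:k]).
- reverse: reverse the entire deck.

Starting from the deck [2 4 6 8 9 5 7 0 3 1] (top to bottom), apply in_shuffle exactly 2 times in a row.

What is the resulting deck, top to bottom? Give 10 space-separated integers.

After op 1 (in_shuffle): [5 2 7 4 0 6 3 8 1 9]
After op 2 (in_shuffle): [6 5 3 2 8 7 1 4 9 0]

Answer: 6 5 3 2 8 7 1 4 9 0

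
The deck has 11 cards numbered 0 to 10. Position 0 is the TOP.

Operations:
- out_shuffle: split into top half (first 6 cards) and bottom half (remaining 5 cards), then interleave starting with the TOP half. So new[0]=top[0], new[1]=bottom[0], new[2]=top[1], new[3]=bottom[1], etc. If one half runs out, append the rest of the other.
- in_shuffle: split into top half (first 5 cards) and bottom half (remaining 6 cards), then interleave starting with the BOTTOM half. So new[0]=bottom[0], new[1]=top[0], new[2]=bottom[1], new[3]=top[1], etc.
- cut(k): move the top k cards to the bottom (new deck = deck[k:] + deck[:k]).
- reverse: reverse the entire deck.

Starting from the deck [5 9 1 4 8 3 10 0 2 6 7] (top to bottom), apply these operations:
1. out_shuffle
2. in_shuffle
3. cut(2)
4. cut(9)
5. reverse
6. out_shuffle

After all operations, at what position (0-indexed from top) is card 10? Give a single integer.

Answer: 3

Derivation:
After op 1 (out_shuffle): [5 10 9 0 1 2 4 6 8 7 3]
After op 2 (in_shuffle): [2 5 4 10 6 9 8 0 7 1 3]
After op 3 (cut(2)): [4 10 6 9 8 0 7 1 3 2 5]
After op 4 (cut(9)): [2 5 4 10 6 9 8 0 7 1 3]
After op 5 (reverse): [3 1 7 0 8 9 6 10 4 5 2]
After op 6 (out_shuffle): [3 6 1 10 7 4 0 5 8 2 9]
Card 10 is at position 3.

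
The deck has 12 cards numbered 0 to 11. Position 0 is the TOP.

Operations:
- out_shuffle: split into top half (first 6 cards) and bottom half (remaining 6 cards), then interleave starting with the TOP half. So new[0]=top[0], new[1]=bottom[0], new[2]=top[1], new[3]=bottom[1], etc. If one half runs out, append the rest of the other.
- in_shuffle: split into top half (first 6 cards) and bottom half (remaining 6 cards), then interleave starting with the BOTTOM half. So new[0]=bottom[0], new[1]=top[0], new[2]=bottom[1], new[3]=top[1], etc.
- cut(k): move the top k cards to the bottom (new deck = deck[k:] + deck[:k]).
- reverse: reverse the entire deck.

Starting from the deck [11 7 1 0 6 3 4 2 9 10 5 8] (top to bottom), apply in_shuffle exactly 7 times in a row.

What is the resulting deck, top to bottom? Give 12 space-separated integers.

Answer: 3 8 6 5 0 10 1 9 7 2 11 4

Derivation:
After op 1 (in_shuffle): [4 11 2 7 9 1 10 0 5 6 8 3]
After op 2 (in_shuffle): [10 4 0 11 5 2 6 7 8 9 3 1]
After op 3 (in_shuffle): [6 10 7 4 8 0 9 11 3 5 1 2]
After op 4 (in_shuffle): [9 6 11 10 3 7 5 4 1 8 2 0]
After op 5 (in_shuffle): [5 9 4 6 1 11 8 10 2 3 0 7]
After op 6 (in_shuffle): [8 5 10 9 2 4 3 6 0 1 7 11]
After op 7 (in_shuffle): [3 8 6 5 0 10 1 9 7 2 11 4]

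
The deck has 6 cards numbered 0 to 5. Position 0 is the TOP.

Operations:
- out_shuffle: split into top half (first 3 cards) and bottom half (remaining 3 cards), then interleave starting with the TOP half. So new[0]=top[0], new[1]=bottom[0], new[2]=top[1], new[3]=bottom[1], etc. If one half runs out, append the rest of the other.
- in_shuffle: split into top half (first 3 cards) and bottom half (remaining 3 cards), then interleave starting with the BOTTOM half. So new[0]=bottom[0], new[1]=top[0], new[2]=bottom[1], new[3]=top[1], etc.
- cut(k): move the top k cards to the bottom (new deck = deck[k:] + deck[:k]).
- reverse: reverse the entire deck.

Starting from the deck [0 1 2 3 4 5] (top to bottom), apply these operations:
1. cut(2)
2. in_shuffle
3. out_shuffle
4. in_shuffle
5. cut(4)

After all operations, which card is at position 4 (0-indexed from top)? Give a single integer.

Answer: 0

Derivation:
After op 1 (cut(2)): [2 3 4 5 0 1]
After op 2 (in_shuffle): [5 2 0 3 1 4]
After op 3 (out_shuffle): [5 3 2 1 0 4]
After op 4 (in_shuffle): [1 5 0 3 4 2]
After op 5 (cut(4)): [4 2 1 5 0 3]
Position 4: card 0.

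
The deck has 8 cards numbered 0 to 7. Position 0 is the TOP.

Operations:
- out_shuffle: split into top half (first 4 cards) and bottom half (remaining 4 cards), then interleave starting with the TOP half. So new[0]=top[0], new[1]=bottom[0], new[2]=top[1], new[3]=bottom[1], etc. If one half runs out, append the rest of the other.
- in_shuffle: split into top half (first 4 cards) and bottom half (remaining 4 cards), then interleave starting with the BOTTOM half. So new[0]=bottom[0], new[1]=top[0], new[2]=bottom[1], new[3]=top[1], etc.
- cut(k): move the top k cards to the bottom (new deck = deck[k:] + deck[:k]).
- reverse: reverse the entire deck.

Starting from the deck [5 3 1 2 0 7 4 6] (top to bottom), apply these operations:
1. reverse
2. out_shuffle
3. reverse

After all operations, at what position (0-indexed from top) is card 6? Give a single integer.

After op 1 (reverse): [6 4 7 0 2 1 3 5]
After op 2 (out_shuffle): [6 2 4 1 7 3 0 5]
After op 3 (reverse): [5 0 3 7 1 4 2 6]
Card 6 is at position 7.

Answer: 7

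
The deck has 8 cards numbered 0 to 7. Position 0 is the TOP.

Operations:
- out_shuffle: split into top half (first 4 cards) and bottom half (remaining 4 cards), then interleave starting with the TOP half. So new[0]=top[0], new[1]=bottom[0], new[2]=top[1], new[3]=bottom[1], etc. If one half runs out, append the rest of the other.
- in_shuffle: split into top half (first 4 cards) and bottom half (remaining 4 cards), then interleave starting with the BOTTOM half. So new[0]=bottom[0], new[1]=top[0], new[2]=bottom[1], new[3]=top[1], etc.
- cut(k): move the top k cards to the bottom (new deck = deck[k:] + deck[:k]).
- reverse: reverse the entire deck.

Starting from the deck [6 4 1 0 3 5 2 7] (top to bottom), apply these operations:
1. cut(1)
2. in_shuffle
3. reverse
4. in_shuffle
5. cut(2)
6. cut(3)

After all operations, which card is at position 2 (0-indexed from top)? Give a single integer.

Answer: 7

Derivation:
After op 1 (cut(1)): [4 1 0 3 5 2 7 6]
After op 2 (in_shuffle): [5 4 2 1 7 0 6 3]
After op 3 (reverse): [3 6 0 7 1 2 4 5]
After op 4 (in_shuffle): [1 3 2 6 4 0 5 7]
After op 5 (cut(2)): [2 6 4 0 5 7 1 3]
After op 6 (cut(3)): [0 5 7 1 3 2 6 4]
Position 2: card 7.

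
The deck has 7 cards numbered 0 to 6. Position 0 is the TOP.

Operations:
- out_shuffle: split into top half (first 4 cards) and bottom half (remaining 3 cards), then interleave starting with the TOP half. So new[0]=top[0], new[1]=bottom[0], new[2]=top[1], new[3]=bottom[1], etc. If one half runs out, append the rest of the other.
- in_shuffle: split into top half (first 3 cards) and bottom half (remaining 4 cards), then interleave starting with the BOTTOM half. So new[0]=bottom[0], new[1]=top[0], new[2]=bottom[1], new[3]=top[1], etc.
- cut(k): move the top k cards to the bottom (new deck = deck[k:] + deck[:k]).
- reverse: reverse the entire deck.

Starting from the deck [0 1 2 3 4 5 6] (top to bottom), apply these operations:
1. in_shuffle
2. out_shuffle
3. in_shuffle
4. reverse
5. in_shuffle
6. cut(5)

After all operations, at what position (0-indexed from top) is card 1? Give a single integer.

After op 1 (in_shuffle): [3 0 4 1 5 2 6]
After op 2 (out_shuffle): [3 5 0 2 4 6 1]
After op 3 (in_shuffle): [2 3 4 5 6 0 1]
After op 4 (reverse): [1 0 6 5 4 3 2]
After op 5 (in_shuffle): [5 1 4 0 3 6 2]
After op 6 (cut(5)): [6 2 5 1 4 0 3]
Card 1 is at position 3.

Answer: 3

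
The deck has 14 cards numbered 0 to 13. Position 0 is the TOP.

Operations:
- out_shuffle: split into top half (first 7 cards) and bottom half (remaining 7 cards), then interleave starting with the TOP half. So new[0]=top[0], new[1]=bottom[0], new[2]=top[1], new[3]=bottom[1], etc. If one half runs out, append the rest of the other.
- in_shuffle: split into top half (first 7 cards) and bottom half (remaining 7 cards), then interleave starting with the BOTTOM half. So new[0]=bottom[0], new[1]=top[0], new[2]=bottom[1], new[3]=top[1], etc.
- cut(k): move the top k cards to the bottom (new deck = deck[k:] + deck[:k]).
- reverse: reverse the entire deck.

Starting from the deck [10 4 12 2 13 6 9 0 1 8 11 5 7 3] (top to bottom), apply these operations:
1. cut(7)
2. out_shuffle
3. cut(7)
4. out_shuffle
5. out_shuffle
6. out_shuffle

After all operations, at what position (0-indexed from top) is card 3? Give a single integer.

Answer: 1

Derivation:
After op 1 (cut(7)): [0 1 8 11 5 7 3 10 4 12 2 13 6 9]
After op 2 (out_shuffle): [0 10 1 4 8 12 11 2 5 13 7 6 3 9]
After op 3 (cut(7)): [2 5 13 7 6 3 9 0 10 1 4 8 12 11]
After op 4 (out_shuffle): [2 0 5 10 13 1 7 4 6 8 3 12 9 11]
After op 5 (out_shuffle): [2 4 0 6 5 8 10 3 13 12 1 9 7 11]
After op 6 (out_shuffle): [2 3 4 13 0 12 6 1 5 9 8 7 10 11]
Card 3 is at position 1.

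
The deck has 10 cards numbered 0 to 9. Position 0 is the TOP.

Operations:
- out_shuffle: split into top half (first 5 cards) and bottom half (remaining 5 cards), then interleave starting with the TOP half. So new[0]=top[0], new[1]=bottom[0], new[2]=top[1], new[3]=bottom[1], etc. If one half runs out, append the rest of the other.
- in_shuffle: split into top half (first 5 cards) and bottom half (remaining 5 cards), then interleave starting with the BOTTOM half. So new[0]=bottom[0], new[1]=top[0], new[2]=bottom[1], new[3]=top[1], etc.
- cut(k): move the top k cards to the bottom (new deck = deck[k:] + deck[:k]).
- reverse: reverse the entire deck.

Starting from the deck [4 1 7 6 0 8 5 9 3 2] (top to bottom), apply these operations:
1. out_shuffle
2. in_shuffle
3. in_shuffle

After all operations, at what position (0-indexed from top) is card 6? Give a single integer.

After op 1 (out_shuffle): [4 8 1 5 7 9 6 3 0 2]
After op 2 (in_shuffle): [9 4 6 8 3 1 0 5 2 7]
After op 3 (in_shuffle): [1 9 0 4 5 6 2 8 7 3]
Card 6 is at position 5.

Answer: 5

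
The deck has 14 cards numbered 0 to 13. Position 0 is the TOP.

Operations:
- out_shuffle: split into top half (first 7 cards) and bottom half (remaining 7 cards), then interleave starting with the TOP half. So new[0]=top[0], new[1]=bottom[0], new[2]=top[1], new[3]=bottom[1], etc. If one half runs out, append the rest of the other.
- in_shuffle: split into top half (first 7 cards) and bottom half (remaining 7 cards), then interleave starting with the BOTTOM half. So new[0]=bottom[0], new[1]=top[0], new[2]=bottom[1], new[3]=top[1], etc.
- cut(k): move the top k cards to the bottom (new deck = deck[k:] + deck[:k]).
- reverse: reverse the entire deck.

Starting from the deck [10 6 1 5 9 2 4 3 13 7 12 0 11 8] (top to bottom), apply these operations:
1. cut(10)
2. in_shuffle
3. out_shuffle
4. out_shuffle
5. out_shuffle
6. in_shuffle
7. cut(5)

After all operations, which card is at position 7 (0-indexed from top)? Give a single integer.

Answer: 1

Derivation:
After op 1 (cut(10)): [12 0 11 8 10 6 1 5 9 2 4 3 13 7]
After op 2 (in_shuffle): [5 12 9 0 2 11 4 8 3 10 13 6 7 1]
After op 3 (out_shuffle): [5 8 12 3 9 10 0 13 2 6 11 7 4 1]
After op 4 (out_shuffle): [5 13 8 2 12 6 3 11 9 7 10 4 0 1]
After op 5 (out_shuffle): [5 11 13 9 8 7 2 10 12 4 6 0 3 1]
After op 6 (in_shuffle): [10 5 12 11 4 13 6 9 0 8 3 7 1 2]
After op 7 (cut(5)): [13 6 9 0 8 3 7 1 2 10 5 12 11 4]
Position 7: card 1.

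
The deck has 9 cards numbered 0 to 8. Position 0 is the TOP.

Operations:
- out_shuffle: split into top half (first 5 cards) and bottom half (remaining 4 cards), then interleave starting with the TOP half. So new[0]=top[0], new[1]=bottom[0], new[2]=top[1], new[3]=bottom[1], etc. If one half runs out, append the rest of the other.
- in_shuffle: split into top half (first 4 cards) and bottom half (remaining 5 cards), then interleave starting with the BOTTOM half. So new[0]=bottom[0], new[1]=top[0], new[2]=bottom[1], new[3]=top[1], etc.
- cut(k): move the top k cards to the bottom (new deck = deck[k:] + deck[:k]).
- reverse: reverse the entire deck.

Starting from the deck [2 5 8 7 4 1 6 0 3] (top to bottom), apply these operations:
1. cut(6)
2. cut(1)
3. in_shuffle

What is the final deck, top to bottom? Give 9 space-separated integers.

Answer: 8 0 7 3 4 2 1 5 6

Derivation:
After op 1 (cut(6)): [6 0 3 2 5 8 7 4 1]
After op 2 (cut(1)): [0 3 2 5 8 7 4 1 6]
After op 3 (in_shuffle): [8 0 7 3 4 2 1 5 6]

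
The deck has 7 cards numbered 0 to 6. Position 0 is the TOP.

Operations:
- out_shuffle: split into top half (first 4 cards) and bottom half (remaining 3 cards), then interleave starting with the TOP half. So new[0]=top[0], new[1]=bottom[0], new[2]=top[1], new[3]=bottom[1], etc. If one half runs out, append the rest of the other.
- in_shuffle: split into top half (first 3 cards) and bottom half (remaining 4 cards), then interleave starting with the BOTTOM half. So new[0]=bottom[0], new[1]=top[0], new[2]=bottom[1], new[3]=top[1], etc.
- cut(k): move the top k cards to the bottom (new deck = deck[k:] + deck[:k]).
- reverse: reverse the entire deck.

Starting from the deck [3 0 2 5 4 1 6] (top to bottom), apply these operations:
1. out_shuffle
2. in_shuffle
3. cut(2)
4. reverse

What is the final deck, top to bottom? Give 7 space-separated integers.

After op 1 (out_shuffle): [3 4 0 1 2 6 5]
After op 2 (in_shuffle): [1 3 2 4 6 0 5]
After op 3 (cut(2)): [2 4 6 0 5 1 3]
After op 4 (reverse): [3 1 5 0 6 4 2]

Answer: 3 1 5 0 6 4 2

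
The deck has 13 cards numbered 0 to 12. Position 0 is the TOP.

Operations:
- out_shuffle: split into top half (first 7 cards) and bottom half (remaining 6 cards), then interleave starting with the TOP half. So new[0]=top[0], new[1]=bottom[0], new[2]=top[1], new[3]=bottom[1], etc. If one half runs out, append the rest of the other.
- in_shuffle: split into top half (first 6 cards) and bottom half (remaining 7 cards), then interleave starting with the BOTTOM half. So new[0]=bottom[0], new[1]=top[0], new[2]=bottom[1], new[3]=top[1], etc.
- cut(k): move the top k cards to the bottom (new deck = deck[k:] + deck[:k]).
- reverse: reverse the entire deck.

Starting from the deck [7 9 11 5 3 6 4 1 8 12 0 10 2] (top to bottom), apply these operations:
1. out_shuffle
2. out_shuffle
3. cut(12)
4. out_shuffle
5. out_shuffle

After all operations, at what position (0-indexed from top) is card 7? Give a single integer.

Answer: 4

Derivation:
After op 1 (out_shuffle): [7 1 9 8 11 12 5 0 3 10 6 2 4]
After op 2 (out_shuffle): [7 0 1 3 9 10 8 6 11 2 12 4 5]
After op 3 (cut(12)): [5 7 0 1 3 9 10 8 6 11 2 12 4]
After op 4 (out_shuffle): [5 8 7 6 0 11 1 2 3 12 9 4 10]
After op 5 (out_shuffle): [5 2 8 3 7 12 6 9 0 4 11 10 1]
Card 7 is at position 4.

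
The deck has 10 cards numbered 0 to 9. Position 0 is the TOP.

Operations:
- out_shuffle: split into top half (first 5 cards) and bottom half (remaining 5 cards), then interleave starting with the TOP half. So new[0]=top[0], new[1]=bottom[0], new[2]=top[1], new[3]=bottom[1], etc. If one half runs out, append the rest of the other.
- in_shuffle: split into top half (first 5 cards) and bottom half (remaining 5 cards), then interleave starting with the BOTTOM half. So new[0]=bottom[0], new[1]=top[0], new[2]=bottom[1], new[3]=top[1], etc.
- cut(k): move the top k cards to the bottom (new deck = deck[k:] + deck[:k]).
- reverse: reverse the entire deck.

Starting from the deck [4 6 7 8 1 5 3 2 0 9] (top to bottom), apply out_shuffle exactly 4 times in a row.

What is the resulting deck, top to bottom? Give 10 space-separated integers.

Answer: 4 1 0 8 2 7 3 6 5 9

Derivation:
After op 1 (out_shuffle): [4 5 6 3 7 2 8 0 1 9]
After op 2 (out_shuffle): [4 2 5 8 6 0 3 1 7 9]
After op 3 (out_shuffle): [4 0 2 3 5 1 8 7 6 9]
After op 4 (out_shuffle): [4 1 0 8 2 7 3 6 5 9]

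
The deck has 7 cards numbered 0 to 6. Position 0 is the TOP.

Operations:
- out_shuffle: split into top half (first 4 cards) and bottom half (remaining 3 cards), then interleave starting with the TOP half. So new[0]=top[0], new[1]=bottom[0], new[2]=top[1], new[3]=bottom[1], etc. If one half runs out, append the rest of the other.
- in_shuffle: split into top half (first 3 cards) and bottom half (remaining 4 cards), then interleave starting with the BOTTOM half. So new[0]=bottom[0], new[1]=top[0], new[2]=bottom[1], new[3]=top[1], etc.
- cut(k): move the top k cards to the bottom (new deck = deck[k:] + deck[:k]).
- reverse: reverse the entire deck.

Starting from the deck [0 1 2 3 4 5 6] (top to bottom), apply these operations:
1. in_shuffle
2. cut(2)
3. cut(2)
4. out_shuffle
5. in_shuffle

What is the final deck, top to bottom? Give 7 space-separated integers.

After op 1 (in_shuffle): [3 0 4 1 5 2 6]
After op 2 (cut(2)): [4 1 5 2 6 3 0]
After op 3 (cut(2)): [5 2 6 3 0 4 1]
After op 4 (out_shuffle): [5 0 2 4 6 1 3]
After op 5 (in_shuffle): [4 5 6 0 1 2 3]

Answer: 4 5 6 0 1 2 3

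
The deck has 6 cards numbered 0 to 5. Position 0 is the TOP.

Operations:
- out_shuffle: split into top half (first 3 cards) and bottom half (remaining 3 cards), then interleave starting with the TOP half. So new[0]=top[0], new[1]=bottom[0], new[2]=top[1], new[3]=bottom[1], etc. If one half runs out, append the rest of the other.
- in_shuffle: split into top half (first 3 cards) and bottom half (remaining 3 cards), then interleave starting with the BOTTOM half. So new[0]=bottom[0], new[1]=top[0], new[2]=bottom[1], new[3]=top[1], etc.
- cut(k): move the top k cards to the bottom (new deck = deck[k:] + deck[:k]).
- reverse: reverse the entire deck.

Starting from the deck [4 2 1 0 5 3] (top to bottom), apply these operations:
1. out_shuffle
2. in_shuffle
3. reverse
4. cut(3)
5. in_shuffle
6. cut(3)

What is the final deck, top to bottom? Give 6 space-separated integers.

Answer: 4 0 5 2 1 3

Derivation:
After op 1 (out_shuffle): [4 0 2 5 1 3]
After op 2 (in_shuffle): [5 4 1 0 3 2]
After op 3 (reverse): [2 3 0 1 4 5]
After op 4 (cut(3)): [1 4 5 2 3 0]
After op 5 (in_shuffle): [2 1 3 4 0 5]
After op 6 (cut(3)): [4 0 5 2 1 3]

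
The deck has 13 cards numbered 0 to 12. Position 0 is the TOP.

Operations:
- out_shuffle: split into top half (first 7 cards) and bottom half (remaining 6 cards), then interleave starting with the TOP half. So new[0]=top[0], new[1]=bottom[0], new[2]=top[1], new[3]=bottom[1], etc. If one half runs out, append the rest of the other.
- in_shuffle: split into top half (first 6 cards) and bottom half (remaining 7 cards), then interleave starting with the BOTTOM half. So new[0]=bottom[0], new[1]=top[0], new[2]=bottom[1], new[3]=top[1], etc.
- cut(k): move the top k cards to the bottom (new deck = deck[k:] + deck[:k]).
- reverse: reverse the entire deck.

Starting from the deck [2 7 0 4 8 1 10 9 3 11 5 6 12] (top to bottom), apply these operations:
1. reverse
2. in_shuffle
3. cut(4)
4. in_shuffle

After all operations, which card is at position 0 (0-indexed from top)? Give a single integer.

Answer: 7

Derivation:
After op 1 (reverse): [12 6 5 11 3 9 10 1 8 4 0 7 2]
After op 2 (in_shuffle): [10 12 1 6 8 5 4 11 0 3 7 9 2]
After op 3 (cut(4)): [8 5 4 11 0 3 7 9 2 10 12 1 6]
After op 4 (in_shuffle): [7 8 9 5 2 4 10 11 12 0 1 3 6]
Position 0: card 7.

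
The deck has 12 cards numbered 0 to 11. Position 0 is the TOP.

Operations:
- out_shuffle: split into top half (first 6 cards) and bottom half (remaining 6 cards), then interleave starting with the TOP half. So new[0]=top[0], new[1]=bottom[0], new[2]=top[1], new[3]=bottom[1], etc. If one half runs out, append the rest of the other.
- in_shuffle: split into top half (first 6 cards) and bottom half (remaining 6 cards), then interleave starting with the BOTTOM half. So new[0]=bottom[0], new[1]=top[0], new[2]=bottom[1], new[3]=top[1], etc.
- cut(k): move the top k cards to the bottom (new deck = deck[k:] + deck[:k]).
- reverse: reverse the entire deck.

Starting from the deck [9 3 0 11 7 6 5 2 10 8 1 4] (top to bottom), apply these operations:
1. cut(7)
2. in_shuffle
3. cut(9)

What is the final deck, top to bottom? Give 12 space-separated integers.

Answer: 4 5 9 3 2 0 10 11 8 7 1 6

Derivation:
After op 1 (cut(7)): [2 10 8 1 4 9 3 0 11 7 6 5]
After op 2 (in_shuffle): [3 2 0 10 11 8 7 1 6 4 5 9]
After op 3 (cut(9)): [4 5 9 3 2 0 10 11 8 7 1 6]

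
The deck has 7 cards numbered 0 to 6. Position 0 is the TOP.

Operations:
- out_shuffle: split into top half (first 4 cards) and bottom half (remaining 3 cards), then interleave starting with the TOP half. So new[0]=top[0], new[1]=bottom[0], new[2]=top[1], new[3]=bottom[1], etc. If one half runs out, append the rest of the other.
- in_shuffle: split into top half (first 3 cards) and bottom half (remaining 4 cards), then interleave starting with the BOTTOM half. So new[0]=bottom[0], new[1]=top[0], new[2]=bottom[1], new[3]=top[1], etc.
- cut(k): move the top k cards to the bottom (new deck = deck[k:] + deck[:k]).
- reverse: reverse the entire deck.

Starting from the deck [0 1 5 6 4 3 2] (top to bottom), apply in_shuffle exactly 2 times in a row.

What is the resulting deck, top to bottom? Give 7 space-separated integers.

After op 1 (in_shuffle): [6 0 4 1 3 5 2]
After op 2 (in_shuffle): [1 6 3 0 5 4 2]

Answer: 1 6 3 0 5 4 2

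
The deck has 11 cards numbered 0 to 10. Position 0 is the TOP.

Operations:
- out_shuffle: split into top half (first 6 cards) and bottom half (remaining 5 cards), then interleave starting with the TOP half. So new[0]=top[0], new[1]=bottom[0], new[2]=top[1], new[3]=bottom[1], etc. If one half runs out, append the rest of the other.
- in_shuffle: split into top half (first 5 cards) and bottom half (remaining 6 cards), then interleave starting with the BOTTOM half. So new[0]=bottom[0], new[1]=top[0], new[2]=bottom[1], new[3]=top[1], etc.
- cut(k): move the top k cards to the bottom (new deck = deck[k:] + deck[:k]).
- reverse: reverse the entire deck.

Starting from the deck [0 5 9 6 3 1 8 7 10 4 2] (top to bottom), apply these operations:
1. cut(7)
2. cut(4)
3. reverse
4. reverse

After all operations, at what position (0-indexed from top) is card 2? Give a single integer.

After op 1 (cut(7)): [7 10 4 2 0 5 9 6 3 1 8]
After op 2 (cut(4)): [0 5 9 6 3 1 8 7 10 4 2]
After op 3 (reverse): [2 4 10 7 8 1 3 6 9 5 0]
After op 4 (reverse): [0 5 9 6 3 1 8 7 10 4 2]
Card 2 is at position 10.

Answer: 10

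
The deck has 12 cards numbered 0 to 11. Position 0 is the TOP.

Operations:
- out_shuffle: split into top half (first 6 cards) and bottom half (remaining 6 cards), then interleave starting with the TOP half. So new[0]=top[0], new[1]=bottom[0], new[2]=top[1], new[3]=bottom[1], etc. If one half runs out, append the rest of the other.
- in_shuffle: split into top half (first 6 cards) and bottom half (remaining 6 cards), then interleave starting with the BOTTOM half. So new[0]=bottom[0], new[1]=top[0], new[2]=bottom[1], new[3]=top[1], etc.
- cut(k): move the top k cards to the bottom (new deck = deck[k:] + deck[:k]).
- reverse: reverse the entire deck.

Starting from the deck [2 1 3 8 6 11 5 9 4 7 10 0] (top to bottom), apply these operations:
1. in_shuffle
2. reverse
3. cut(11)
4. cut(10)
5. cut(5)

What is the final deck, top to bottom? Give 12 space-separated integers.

Answer: 6 10 8 7 3 4 1 9 2 5 11 0

Derivation:
After op 1 (in_shuffle): [5 2 9 1 4 3 7 8 10 6 0 11]
After op 2 (reverse): [11 0 6 10 8 7 3 4 1 9 2 5]
After op 3 (cut(11)): [5 11 0 6 10 8 7 3 4 1 9 2]
After op 4 (cut(10)): [9 2 5 11 0 6 10 8 7 3 4 1]
After op 5 (cut(5)): [6 10 8 7 3 4 1 9 2 5 11 0]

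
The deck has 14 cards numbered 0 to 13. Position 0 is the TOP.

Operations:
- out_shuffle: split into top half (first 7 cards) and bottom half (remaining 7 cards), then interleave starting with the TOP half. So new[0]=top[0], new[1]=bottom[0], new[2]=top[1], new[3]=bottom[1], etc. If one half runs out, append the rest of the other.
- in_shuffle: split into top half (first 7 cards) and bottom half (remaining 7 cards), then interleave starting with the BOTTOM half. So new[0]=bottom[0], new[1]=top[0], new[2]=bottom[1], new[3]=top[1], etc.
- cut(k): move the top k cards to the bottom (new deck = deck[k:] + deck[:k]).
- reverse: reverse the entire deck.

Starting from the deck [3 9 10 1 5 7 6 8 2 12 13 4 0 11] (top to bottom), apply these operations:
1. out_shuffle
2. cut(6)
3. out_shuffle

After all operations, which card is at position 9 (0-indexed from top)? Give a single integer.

Answer: 2

Derivation:
After op 1 (out_shuffle): [3 8 9 2 10 12 1 13 5 4 7 0 6 11]
After op 2 (cut(6)): [1 13 5 4 7 0 6 11 3 8 9 2 10 12]
After op 3 (out_shuffle): [1 11 13 3 5 8 4 9 7 2 0 10 6 12]
Position 9: card 2.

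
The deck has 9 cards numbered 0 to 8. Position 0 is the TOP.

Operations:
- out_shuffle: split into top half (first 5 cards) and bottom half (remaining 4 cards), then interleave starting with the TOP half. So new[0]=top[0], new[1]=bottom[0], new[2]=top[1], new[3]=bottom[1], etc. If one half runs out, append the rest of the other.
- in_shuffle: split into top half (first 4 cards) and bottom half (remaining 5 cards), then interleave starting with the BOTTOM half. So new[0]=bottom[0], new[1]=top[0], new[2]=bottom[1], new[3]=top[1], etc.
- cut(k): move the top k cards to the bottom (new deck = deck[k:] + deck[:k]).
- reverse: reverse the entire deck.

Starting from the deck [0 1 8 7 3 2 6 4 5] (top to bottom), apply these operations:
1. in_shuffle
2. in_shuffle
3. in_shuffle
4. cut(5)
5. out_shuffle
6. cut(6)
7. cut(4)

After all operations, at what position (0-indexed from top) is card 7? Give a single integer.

After op 1 (in_shuffle): [3 0 2 1 6 8 4 7 5]
After op 2 (in_shuffle): [6 3 8 0 4 2 7 1 5]
After op 3 (in_shuffle): [4 6 2 3 7 8 1 0 5]
After op 4 (cut(5)): [8 1 0 5 4 6 2 3 7]
After op 5 (out_shuffle): [8 6 1 2 0 3 5 7 4]
After op 6 (cut(6)): [5 7 4 8 6 1 2 0 3]
After op 7 (cut(4)): [6 1 2 0 3 5 7 4 8]
Card 7 is at position 6.

Answer: 6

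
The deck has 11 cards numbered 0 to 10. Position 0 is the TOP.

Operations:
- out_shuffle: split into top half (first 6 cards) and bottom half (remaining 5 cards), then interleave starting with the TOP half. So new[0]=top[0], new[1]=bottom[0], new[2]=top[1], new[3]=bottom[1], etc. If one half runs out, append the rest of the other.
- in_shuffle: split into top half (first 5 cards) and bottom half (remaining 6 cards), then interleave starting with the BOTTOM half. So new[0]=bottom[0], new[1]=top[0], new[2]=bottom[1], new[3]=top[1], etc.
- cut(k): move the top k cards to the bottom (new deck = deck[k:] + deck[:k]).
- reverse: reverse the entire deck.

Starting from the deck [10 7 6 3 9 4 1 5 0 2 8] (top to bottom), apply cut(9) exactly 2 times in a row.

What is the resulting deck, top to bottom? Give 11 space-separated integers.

After op 1 (cut(9)): [2 8 10 7 6 3 9 4 1 5 0]
After op 2 (cut(9)): [5 0 2 8 10 7 6 3 9 4 1]

Answer: 5 0 2 8 10 7 6 3 9 4 1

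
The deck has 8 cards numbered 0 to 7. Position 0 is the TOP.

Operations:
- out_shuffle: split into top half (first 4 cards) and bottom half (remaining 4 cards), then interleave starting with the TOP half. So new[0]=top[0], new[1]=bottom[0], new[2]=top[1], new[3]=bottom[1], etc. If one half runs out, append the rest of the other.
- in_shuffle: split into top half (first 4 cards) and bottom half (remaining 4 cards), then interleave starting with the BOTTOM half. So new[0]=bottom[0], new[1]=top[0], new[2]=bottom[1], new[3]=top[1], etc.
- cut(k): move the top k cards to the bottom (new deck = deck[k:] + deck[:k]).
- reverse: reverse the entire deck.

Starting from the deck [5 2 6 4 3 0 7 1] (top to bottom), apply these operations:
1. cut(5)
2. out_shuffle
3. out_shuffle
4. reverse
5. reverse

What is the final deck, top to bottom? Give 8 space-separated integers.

Answer: 0 1 2 4 7 5 6 3

Derivation:
After op 1 (cut(5)): [0 7 1 5 2 6 4 3]
After op 2 (out_shuffle): [0 2 7 6 1 4 5 3]
After op 3 (out_shuffle): [0 1 2 4 7 5 6 3]
After op 4 (reverse): [3 6 5 7 4 2 1 0]
After op 5 (reverse): [0 1 2 4 7 5 6 3]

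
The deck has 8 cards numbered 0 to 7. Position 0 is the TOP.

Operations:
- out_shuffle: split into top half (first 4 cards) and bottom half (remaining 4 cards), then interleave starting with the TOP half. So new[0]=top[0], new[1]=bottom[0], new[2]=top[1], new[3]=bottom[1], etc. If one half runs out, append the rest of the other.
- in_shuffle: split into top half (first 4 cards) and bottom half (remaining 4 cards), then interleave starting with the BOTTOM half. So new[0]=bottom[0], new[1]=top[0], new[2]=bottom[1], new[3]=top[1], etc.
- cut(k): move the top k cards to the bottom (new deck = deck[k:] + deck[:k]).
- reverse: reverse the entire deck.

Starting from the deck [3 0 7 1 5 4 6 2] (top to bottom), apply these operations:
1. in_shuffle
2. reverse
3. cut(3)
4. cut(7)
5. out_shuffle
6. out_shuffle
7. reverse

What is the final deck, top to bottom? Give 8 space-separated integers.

Answer: 2 5 4 6 1 3 0 7

Derivation:
After op 1 (in_shuffle): [5 3 4 0 6 7 2 1]
After op 2 (reverse): [1 2 7 6 0 4 3 5]
After op 3 (cut(3)): [6 0 4 3 5 1 2 7]
After op 4 (cut(7)): [7 6 0 4 3 5 1 2]
After op 5 (out_shuffle): [7 3 6 5 0 1 4 2]
After op 6 (out_shuffle): [7 0 3 1 6 4 5 2]
After op 7 (reverse): [2 5 4 6 1 3 0 7]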